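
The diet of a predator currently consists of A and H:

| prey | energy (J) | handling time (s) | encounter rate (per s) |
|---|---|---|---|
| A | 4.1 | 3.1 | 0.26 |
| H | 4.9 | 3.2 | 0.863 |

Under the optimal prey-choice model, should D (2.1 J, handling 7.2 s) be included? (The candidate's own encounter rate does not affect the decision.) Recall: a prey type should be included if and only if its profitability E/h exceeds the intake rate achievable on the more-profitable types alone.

No

On A and H alone, R = ΣλE/(1+Σλh) = 5.295/4.568 = 1.159 J/s.
D: E/h = 2.1/7.2 = 0.2917 J/s.
0.2917 < 1.159, so adding D would lower the average — exclude it.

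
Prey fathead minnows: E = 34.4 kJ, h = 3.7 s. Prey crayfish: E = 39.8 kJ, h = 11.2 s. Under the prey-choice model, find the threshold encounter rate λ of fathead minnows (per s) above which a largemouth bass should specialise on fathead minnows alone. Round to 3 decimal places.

0.167 per s

The zero-one rule: include crayfish iff E₂/h₂ > λE₁/(1+λh₁). Equality gives the switch point.
λE₁h₂ = E₂ + λE₂h₁ ⇒ λ = E₂/(E₁h₂ − E₂h₁) = 39.8/(385.3 − 147.3) = 0.1672 per s.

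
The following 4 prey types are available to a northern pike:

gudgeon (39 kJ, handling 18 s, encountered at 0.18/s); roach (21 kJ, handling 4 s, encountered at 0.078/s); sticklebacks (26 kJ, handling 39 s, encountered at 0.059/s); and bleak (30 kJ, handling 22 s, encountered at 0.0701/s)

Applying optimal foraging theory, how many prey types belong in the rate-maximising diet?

E/h in descending order: roach 5.25, gudgeon 2.17, bleak 1.36, sticklebacks 0.667 kJ/s. The optimal diet is the largest prefix of this list for which every included type satisfies E_i/h_i > R on the types above it.
Rate on top 1: 1.248. gudgeon: 2.17 > 1.248 → include.
Rate on top 2: 1.902. bleak: 1.36 < 1.902 → exclude; stop.
Optimal diet: roach, gudgeon — 2 of 4 types.

2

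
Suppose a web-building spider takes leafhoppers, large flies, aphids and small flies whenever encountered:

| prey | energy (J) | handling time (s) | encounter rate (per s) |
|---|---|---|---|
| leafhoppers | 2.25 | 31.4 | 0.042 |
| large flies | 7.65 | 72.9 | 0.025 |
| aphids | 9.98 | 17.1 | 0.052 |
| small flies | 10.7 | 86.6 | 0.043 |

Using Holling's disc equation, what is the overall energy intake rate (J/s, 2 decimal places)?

0.14 J/s

R = (0.042×2.25 + 0.025×7.65 + 0.052×9.98 + 0.043×10.7) / (1 + 0.042×31.4 + 0.025×72.9 + 0.052×17.1 + 0.043×86.6) = 1.265/8.754 = 0.1445 J/s.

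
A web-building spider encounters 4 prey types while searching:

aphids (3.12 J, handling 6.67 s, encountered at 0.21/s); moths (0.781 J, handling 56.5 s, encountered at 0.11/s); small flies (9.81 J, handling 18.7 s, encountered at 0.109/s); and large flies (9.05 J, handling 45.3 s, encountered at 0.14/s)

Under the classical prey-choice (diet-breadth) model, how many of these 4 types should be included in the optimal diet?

2

Rank by E/h (J/s): small flies 0.525, aphids 0.468, large flies 0.2, moths 0.0138. Include each in turn until the next type's E/h falls below the running intake rate.
Rate on top 1: 0.3519. aphids: 0.468 > 0.3519 → include.
Rate on top 2: 0.3885. large flies: 0.2 < 0.3885 → exclude; stop.
Optimal diet: small flies, aphids — 2 of 4 types.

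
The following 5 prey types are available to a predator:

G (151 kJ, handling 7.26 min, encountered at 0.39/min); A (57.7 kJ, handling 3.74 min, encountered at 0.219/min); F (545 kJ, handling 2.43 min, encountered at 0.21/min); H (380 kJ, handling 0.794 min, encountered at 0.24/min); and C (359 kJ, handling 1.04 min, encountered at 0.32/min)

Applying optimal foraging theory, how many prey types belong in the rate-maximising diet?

Rank by E/h (kJ/min): H 479, C 345, F 224, G 20.8, A 15.4. Include each in turn until the next type's E/h falls below the running intake rate.
Rate on top 1: 76.6. C: 345 > 76.6 → include.
Rate on top 2: 135.3. F: 224 > 135.3 → include.
Rate on top 3: 157.6. G: 20.8 < 157.6 → exclude; stop.
Optimal diet: H, C, F — 3 of 5 types.

3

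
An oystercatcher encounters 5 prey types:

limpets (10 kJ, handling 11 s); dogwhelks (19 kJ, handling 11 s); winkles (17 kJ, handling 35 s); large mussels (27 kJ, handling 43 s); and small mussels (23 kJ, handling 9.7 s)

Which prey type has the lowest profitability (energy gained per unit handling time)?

In descending order of E/h:
small mussels: 23/9.7 = 2.37 kJ/s
dogwhelks: 19/11 = 1.73 kJ/s
limpets: 10/11 = 0.909 kJ/s
large mussels: 27/43 = 0.628 kJ/s
winkles: 17/35 = 0.486 kJ/s

winkles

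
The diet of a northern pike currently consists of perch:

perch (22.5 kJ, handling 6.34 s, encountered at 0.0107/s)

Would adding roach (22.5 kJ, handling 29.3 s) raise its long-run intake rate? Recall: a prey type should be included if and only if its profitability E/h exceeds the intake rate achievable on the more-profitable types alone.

Intake rate on the current diet: R = (0.0107×22.5) / (1 + 0.0107×6.34) = 0.2407/1.068 = 0.2255 kJ/s.
roach: E/h = 22.5/29.3 = 0.7679 kJ/s.
Since 0.7679 > R, including roach increases the long-run rate.

Yes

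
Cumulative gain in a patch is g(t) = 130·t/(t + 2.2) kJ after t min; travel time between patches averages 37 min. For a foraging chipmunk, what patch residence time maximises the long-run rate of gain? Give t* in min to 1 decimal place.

9.0 min

Maximise g(t)/(T+t): set derivative to zero → g'(t)(T+t) = g(t).
g'(t) = 130·2.2/(t + 2.2)². Setting 130·2.2/(t+2.2)² = 130t/[(t+2.2)(37+t)] gives 2.2(37+t) = t(t+2.2), so t² = 2.2×37 = 81.4.
t* = √81.4 = 9.022 min.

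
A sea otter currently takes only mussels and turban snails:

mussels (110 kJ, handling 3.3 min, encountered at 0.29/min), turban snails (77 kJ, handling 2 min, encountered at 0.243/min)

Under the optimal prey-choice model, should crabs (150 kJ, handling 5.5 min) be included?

Yes

Intake rate on the current diet: R = (0.29×110 + 0.243×77) / (1 + 0.29×3.3 + 0.243×2) = 50.61/2.443 = 20.72 kJ/min.
crabs: E/h = 150/5.5 = 27.27 kJ/min.
Since 27.27 > R, including crabs increases the long-run rate.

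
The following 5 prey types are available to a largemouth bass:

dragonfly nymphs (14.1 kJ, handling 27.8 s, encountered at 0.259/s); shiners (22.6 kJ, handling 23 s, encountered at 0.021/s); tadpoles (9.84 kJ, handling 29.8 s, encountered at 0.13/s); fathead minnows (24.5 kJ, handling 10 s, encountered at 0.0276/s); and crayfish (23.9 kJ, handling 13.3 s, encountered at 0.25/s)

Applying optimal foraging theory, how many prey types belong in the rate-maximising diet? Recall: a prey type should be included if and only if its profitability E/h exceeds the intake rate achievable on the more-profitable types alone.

2

E/h in descending order: fathead minnows 2.45, crayfish 1.8, shiners 0.983, dragonfly nymphs 0.507, tadpoles 0.33 kJ/s. The optimal diet is the largest prefix of this list for which every included type satisfies E_i/h_i > R on the types above it.
Rate on top 1: 0.5299. crayfish: 1.8 > 0.5299 → include.
Rate on top 2: 1.446. shiners: 0.983 < 1.446 → exclude; stop.
Optimal diet: fathead minnows, crayfish — 2 of 5 types.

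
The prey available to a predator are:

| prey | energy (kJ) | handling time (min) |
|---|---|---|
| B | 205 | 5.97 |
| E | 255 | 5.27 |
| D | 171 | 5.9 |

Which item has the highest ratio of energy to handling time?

E

In descending order of E/h:
E: 255/5.27 = 48.4 kJ/min
B: 205/5.97 = 34.3 kJ/min
D: 171/5.9 = 29 kJ/min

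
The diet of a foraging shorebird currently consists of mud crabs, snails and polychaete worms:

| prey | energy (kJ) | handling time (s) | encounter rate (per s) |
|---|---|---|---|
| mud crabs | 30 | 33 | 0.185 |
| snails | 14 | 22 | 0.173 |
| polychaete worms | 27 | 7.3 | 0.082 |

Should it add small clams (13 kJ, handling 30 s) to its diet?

Intake rate on the current diet: R = (0.185×30 + 0.173×14 + 0.082×27) / (1 + 0.185×33 + 0.173×22 + 0.082×7.3) = 10.19/11.51 = 0.885 kJ/s.
Profitability of small clams: 13/30 = 0.4333 kJ/s.
0.4333 < 0.885, so adding small clams would lower the average — exclude it.

No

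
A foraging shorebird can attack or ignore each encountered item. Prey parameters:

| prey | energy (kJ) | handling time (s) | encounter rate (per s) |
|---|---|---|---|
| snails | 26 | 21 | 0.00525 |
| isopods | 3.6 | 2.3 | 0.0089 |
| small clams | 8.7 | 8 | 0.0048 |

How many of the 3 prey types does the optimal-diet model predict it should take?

E/h in descending order: isopods 1.57, snails 1.24, small clams 1.09 kJ/s. The optimal diet is the largest prefix of this list for which every included type satisfies E_i/h_i > R on the types above it.
Rate on top 1: 0.0314. snails: 1.24 > 0.0314 → include.
Rate on top 2: 0.1491. small clams: 1.09 > 0.1491 → include.
Optimal diet: isopods, snails, small clams — 3 of 3 types.

3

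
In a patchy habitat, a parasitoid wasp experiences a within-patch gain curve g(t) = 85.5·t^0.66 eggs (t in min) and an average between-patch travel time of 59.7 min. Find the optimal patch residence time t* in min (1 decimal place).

By the marginal value theorem, leave when the instantaneous gain rate g'(t) equals the habitat-wide average g(t)/(T + t).
g'(t) = 0.66·85.5·t^-0.34. Setting 0.66·85.5·t^-0.34 = 85.5·t^0.66/(59.7+t) gives 0.66(59.7+t) = t, so 0.34·t = 0.66×59.7.
t* = 0.66×59.7/0.34 = 115.9 min.

115.9 min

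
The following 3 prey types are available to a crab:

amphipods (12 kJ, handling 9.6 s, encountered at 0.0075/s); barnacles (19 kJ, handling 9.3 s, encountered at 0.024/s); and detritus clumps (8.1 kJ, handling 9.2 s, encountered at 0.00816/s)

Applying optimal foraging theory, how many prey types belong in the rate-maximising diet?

Rank by E/h (kJ/s): barnacles 2.04, amphipods 1.25, detritus clumps 0.88. Include each in turn until the next type's E/h falls below the running intake rate.
Rate on top 1: 0.3728. amphipods: 1.25 > 0.3728 → include.
Rate on top 2: 0.4216. detritus clumps: 0.88 > 0.4216 → include.
Optimal diet: barnacles, amphipods, detritus clumps — 3 of 3 types.

3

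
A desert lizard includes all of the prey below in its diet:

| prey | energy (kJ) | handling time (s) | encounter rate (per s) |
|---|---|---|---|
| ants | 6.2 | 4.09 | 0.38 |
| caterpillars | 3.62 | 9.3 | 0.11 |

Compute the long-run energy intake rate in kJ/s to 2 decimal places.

0.77 kJ/s

R = Σλ_iE_i / (1 + Σλ_ih_i)
Numerator: 0.38×6.2 + 0.11×3.62 = 2.754
Denominator: 1 + 0.38×4.09 + 0.11×9.3 = 3.577
R = 2.754/3.577 = 0.7699 kJ/s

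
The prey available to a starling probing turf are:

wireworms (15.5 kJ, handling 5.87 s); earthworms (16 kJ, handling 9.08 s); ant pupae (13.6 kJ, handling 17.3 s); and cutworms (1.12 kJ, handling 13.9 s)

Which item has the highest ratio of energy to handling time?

wireworms

In descending order of E/h:
wireworms: 15.5/5.87 = 2.64 kJ/s
earthworms: 16/9.08 = 1.76 kJ/s
ant pupae: 13.6/17.3 = 0.786 kJ/s
cutworms: 1.12/13.9 = 0.0806 kJ/s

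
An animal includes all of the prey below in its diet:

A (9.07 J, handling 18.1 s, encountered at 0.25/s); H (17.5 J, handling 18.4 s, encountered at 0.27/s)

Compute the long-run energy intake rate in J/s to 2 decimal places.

R = Σλ_iE_i / (1 + Σλ_ih_i)
Numerator: 0.25×9.07 + 0.27×17.5 = 6.993
Denominator: 1 + 0.25×18.1 + 0.27×18.4 = 10.49
R = 6.993/10.49 = 0.6664 J/s

0.67 J/s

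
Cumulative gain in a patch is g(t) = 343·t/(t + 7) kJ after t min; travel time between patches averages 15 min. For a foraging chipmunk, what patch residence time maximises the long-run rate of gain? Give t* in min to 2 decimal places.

10.25 min

By the marginal value theorem, leave when the instantaneous gain rate g'(t) equals the habitat-wide average g(t)/(T + t).
g'(t) = 343·7/(t + 7)². Setting 343·7/(t+7)² = 343t/[(t+7)(15+t)] gives 7(15+t) = t(t+7), so t² = 7×15 = 105.
t* = √105 = 10.25 min.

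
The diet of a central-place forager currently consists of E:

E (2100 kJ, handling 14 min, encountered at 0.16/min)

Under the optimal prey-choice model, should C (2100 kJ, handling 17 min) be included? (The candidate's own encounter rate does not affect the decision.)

On E alone, R = ΣλE/(1+Σλh) = 336/3.24 = 103.7 kJ/min.
C: E/h = 2100/17 = 123.5 kJ/min.
123.5 > 103.7, so adding C raises the average — include it.

Yes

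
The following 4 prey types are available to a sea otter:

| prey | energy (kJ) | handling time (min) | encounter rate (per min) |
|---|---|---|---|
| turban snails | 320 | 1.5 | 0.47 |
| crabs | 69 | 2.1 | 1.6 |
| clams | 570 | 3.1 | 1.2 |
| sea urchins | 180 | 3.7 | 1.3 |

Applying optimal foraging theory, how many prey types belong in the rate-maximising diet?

2

Rank by E/h (kJ/min): turban snails 213, clams 184, sea urchins 48.6, crabs 32.9. Include each in turn until the next type's E/h falls below the running intake rate.
Rate on top 1: 88.21. clams: 184 > 88.21 → include.
Rate on top 2: 153.8. sea urchins: 48.6 < 153.8 → exclude; stop.
Optimal diet: turban snails, clams — 2 of 4 types.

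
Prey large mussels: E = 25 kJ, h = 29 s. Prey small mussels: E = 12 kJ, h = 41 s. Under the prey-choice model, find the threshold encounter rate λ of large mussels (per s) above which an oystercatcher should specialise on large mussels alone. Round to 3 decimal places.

0.018 per s

Drop small mussels once their profitability E₂/h₂ falls below the rate achievable on large mussels alone: E₂/h₂ = λE₁/(1 + λh₁).
Solve for λ: λE₁h₂ = E₂(1 + λh₁) → λ(E₁h₂ − E₂h₁) = E₂ → λ = E₂/(E₁h₂ − E₂h₁).
λ = 12/(25×41 − 12×29) = 12/677 = 0.01773 per s.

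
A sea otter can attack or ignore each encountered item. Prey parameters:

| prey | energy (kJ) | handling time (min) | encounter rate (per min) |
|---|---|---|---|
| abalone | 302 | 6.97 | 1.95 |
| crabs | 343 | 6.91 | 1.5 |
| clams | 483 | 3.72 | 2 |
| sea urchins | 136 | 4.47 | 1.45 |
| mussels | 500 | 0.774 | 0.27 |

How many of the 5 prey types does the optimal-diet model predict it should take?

2

Profitabilities (E/h, kJ/min): mussels 646, clams 130, crabs 49.6, abalone 43.3, sea urchins 30.4. Add prey in this order while the next type's profitability exceeds the intake rate on those already taken.
Rate on top 1: 111.7. clams: 130 > 111.7 → include.
Rate on top 2: 127.3. crabs: 49.6 < 127.3 → exclude; stop.
Optimal diet: mussels, clams — 2 of 5 types.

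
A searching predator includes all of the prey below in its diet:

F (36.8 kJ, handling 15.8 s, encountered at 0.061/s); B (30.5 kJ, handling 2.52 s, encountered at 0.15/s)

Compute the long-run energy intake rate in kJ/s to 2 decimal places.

2.91 kJ/s

R = (0.061×36.8 + 0.15×30.5) / (1 + 0.061×15.8 + 0.15×2.52) = 6.82/2.342 = 2.912 kJ/s.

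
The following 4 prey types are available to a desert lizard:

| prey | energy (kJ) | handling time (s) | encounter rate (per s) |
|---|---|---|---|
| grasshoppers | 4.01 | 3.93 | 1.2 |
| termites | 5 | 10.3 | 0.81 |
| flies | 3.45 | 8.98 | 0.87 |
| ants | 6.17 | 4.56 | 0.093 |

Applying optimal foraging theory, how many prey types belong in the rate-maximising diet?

2

Profitabilities (E/h, kJ/s): ants 1.35, grasshoppers 1.02, termites 0.485, flies 0.384. Add prey in this order while the next type's profitability exceeds the intake rate on those already taken.
Rate on top 1: 0.4029. grasshoppers: 1.02 > 0.4029 → include.
Rate on top 2: 0.8772. termites: 0.485 < 0.8772 → exclude; stop.
Optimal diet: ants, grasshoppers — 2 of 4 types.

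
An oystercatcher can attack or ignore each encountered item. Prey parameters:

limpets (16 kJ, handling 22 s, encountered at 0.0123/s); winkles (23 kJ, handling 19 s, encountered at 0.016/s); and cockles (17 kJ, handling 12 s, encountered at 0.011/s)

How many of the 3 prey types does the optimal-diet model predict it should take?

3

E/h in descending order: cockles 1.42, winkles 1.21, limpets 0.727 kJ/s. The optimal diet is the largest prefix of this list for which every included type satisfies E_i/h_i > R on the types above it.
Rate on top 1: 0.1652. winkles: 1.21 > 0.1652 → include.
Rate on top 2: 0.3865. limpets: 0.727 > 0.3865 → include.
Optimal diet: cockles, winkles, limpets — 3 of 3 types.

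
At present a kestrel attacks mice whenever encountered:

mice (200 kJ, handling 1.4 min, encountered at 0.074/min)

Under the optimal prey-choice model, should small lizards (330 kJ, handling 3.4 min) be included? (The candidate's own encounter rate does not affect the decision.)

On mice alone, R = ΣλE/(1+Σλh) = 14.8/1.104 = 13.41 kJ/min.
small lizards: E/h = 330/3.4 = 97.06 kJ/min.
97.06 > 13.41, so adding small lizards raises the average — include it.

Yes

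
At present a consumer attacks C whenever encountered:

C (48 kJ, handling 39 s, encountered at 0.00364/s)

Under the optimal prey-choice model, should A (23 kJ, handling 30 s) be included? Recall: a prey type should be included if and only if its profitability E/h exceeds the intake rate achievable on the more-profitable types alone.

Yes

Intake rate on the current diet: R = (0.00364×48) / (1 + 0.00364×39) = 0.1747/1.142 = 0.153 kJ/s.
A: E/h = 23/30 = 0.7667 kJ/s.
0.7667 > 0.153, so adding A raises the average — include it.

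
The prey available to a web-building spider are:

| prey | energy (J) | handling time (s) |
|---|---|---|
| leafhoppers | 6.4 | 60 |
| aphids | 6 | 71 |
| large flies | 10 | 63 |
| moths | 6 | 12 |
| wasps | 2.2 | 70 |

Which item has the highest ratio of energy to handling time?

In descending order of E/h:
moths: 6/12 = 0.5 J/s
large flies: 10/63 = 0.159 J/s
leafhoppers: 6.4/60 = 0.107 J/s
aphids: 6/71 = 0.0845 J/s
wasps: 2.2/70 = 0.0314 J/s

moths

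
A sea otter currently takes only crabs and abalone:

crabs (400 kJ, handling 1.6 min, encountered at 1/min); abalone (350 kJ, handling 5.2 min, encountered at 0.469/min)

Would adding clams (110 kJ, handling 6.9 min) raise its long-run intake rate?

No

On crabs and abalone alone, R = ΣλE/(1+Σλh) = 564.1/5.039 = 112 kJ/min.
clams: E/h = 110/6.9 = 15.94 kJ/min.
Since 15.94 < R, time spent handling clams is better spent searching.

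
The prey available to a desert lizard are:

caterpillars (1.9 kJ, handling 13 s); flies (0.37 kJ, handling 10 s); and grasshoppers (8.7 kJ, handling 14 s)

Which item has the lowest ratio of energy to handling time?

flies

In descending order of E/h:
grasshoppers: 8.7/14 = 0.621 kJ/s
caterpillars: 1.9/13 = 0.146 kJ/s
flies: 0.37/10 = 0.037 kJ/s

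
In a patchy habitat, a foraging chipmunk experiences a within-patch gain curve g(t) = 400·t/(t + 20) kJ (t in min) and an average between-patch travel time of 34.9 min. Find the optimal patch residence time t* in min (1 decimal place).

26.4 min

Optimal t* satisfies g'(t*) = g(t*)/(T + t*).
g'(t) = 400·20/(t + 20)². Setting 400·20/(t+20)² = 400t/[(t+20)(34.9+t)] gives 20(34.9+t) = t(t+20), so t² = 20×34.9 = 698.
t* = √698 = 26.42 min.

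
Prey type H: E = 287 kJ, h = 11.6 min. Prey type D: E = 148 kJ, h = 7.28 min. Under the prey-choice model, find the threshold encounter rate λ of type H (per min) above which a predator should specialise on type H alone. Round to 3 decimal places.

The zero-one rule: include type D iff E₂/h₂ > λE₁/(1+λh₁). Equality gives the switch point.
λE₁h₂ = E₂ + λE₂h₁ ⇒ λ = E₂/(E₁h₂ − E₂h₁) = 148/(2089 − 1717) = 0.3973 per min.

0.397 per min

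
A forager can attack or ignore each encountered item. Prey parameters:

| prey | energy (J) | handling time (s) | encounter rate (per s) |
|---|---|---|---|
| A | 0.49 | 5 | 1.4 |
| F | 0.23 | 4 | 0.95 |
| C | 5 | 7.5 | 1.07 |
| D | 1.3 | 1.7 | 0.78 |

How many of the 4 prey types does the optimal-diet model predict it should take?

Rank by E/h (J/s): D 0.765, C 0.667, A 0.098, F 0.0575. Include each in turn until the next type's E/h falls below the running intake rate.
Rate on top 1: 0.4359. C: 0.667 > 0.4359 → include.
Rate on top 2: 0.6148. A: 0.098 < 0.6148 → exclude; stop.
Optimal diet: D, C — 2 of 4 types.

2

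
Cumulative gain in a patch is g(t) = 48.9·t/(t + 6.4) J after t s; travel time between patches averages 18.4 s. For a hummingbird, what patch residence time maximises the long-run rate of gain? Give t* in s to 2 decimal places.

10.85 s

Maximise g(t)/(T+t): set derivative to zero → g'(t)(T+t) = g(t).
g'(t) = 48.9·6.4/(t + 6.4)². Setting 48.9·6.4/(t+6.4)² = 48.9t/[(t+6.4)(18.4+t)] gives 6.4(18.4+t) = t(t+6.4), so t² = 6.4×18.4 = 117.8.
t* = √117.8 = 10.85 s.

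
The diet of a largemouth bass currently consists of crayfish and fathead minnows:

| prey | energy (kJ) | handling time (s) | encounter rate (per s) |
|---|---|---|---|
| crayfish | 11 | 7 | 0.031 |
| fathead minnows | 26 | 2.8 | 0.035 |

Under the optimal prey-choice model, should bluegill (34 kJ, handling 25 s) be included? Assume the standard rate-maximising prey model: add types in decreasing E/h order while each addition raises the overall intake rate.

Yes

On crayfish and fathead minnows alone, R = ΣλE/(1+Σλh) = 1.251/1.315 = 0.9513 kJ/s.
bluegill: E/h = 34/25 = 1.36 kJ/s.
Since 1.36 > R, including bluegill increases the long-run rate.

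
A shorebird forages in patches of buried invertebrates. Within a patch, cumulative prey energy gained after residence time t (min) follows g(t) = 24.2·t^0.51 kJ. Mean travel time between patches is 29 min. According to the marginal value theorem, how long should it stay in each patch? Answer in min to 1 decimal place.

30.2 min

Maximise g(t)/(T+t): set derivative to zero → g'(t)(T+t) = g(t).
g'(t) = 0.51·24.2·t^-0.49. Setting 0.51·24.2·t^-0.49 = 24.2·t^0.51/(29+t) gives 0.51(29+t) = t, so 0.49·t = 0.51×29.
t* = 0.51×29/0.49 = 30.18 min.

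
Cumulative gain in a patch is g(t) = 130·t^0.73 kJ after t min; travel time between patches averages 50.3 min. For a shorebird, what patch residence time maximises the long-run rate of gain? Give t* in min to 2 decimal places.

136.00 min

Optimal t* satisfies g'(t*) = g(t*)/(T + t*).
g'(t) = 0.73·130·t^-0.27. Setting 0.73·130·t^-0.27 = 130·t^0.73/(50.3+t) gives 0.73(50.3+t) = t, so 0.27·t = 0.73×50.3.
t* = 0.73×50.3/0.27 = 136 min.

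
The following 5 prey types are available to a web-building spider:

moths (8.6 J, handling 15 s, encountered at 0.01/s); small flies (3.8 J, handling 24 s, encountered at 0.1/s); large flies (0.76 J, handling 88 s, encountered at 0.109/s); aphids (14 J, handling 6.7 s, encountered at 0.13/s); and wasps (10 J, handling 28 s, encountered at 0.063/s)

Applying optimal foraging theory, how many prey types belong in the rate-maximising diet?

1

E/h in descending order: aphids 2.09, moths 0.573, wasps 0.357, small flies 0.158, large flies 0.00864 J/s. The optimal diet is the largest prefix of this list for which every included type satisfies E_i/h_i > R on the types above it.
Rate on top 1: 0.9727. moths: 0.573 < 0.9727 → exclude; stop.
Optimal diet: aphids — 1 of 5 types.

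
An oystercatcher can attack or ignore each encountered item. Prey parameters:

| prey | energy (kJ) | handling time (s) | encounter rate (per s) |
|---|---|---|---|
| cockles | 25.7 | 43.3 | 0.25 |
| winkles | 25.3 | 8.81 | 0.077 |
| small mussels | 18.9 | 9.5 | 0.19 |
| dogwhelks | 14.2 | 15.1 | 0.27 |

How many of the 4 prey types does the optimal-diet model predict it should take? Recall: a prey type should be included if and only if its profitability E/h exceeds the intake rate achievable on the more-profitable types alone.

Profitabilities (E/h, kJ/s): winkles 2.87, small mussels 1.99, dogwhelks 0.94, cockles 0.594. Add prey in this order while the next type's profitability exceeds the intake rate on those already taken.
Rate on top 1: 1.161. small mussels: 1.99 > 1.161 → include.
Rate on top 2: 1.59. dogwhelks: 0.94 < 1.59 → exclude; stop.
Optimal diet: winkles, small mussels — 2 of 4 types.

2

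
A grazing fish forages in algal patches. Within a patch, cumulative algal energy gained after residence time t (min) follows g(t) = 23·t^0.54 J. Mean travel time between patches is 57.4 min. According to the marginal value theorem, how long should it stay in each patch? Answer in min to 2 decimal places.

By the marginal value theorem, leave when the instantaneous gain rate g'(t) equals the habitat-wide average g(t)/(T + t).
g'(t) = 0.54·23·t^-0.46. Setting 0.54·23·t^-0.46 = 23·t^0.54/(57.4+t) gives 0.54(57.4+t) = t, so 0.46·t = 0.54×57.4.
t* = 0.54×57.4/0.46 = 67.38 min.

67.38 min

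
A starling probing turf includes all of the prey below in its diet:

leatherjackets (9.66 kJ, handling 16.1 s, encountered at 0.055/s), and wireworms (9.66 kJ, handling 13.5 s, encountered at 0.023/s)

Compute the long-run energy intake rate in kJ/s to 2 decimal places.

0.34 kJ/s

R = Σλ_iE_i / (1 + Σλ_ih_i)
Numerator: 0.055×9.66 + 0.023×9.66 = 0.7535
Denominator: 1 + 0.055×16.1 + 0.023×13.5 = 2.196
R = 0.7535/2.196 = 0.3431 kJ/s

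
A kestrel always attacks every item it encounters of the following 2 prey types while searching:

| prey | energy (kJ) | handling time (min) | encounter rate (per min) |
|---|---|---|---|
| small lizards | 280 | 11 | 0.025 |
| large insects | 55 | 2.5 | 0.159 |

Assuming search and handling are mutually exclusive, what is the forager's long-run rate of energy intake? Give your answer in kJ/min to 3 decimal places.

R = Σλ_iE_i / (1 + Σλ_ih_i)
Numerator: 0.025×280 + 0.159×55 = 15.75
Denominator: 1 + 0.025×11 + 0.159×2.5 = 1.673
R = 15.75/1.673 = 9.414 kJ/min

9.414 kJ/min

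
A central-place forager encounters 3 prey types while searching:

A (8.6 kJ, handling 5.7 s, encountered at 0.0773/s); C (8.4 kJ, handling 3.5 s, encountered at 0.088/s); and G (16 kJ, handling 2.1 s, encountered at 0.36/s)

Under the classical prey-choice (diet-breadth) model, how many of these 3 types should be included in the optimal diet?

1

Profitabilities (E/h, kJ/s): G 7.62, C 2.4, A 1.51. Add prey in this order while the next type's profitability exceeds the intake rate on those already taken.
Rate on top 1: 3.28. C: 2.4 < 3.28 → exclude; stop.
Optimal diet: G — 1 of 3 types.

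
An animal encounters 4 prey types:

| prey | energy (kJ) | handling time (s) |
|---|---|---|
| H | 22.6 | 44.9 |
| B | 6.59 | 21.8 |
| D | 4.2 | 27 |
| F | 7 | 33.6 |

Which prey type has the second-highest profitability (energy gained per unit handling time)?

B

Profitability E/h (kJ/s): H = 22.6/44.9 = 0.503, B = 6.59/21.8 = 0.302, D = 4.2/27 = 0.156, F = 7/33.6 = 0.208.
Ranked: H > B > F > D.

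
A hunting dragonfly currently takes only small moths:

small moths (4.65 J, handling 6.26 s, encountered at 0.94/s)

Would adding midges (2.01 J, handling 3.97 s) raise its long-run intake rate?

Current rate: (0.94×4.65)/(1 + 0.94×6.26) = 0.6349 J/s.
Profitability of midges: 2.01/3.97 = 0.5063 J/s.
0.5063 < 0.6349, so adding midges would lower the average — exclude it.

No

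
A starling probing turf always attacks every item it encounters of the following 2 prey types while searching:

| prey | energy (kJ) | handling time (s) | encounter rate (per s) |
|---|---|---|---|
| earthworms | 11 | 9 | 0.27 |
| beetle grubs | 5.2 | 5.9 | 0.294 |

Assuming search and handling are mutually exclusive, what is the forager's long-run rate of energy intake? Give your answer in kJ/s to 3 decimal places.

0.871 kJ/s

R = Σλ_iE_i / (1 + Σλ_ih_i)
Numerator: 0.27×11 + 0.294×5.2 = 4.499
Denominator: 1 + 0.27×9 + 0.294×5.9 = 5.165
R = 4.499/5.165 = 0.8711 kJ/s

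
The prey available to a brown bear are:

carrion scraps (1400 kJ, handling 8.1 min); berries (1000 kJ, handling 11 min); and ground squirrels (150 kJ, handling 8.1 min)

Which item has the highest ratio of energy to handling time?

carrion scraps

In descending order of E/h:
carrion scraps: 1400/8.1 = 173 kJ/min
berries: 1000/11 = 90.9 kJ/min
ground squirrels: 150/8.1 = 18.5 kJ/min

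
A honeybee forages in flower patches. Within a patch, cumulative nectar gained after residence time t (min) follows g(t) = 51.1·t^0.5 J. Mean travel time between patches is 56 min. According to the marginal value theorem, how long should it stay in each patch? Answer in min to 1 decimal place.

By the marginal value theorem, leave when the instantaneous gain rate g'(t) equals the habitat-wide average g(t)/(T + t).
g'(t) = 0.5·51.1·t^-0.5. Setting 0.5·51.1·t^-0.5 = 51.1·t^0.5/(56+t) gives 0.5(56+t) = t, so 0.50·t = 0.5×56.
t* = 0.5×56/0.50 = 56 min.

56.0 min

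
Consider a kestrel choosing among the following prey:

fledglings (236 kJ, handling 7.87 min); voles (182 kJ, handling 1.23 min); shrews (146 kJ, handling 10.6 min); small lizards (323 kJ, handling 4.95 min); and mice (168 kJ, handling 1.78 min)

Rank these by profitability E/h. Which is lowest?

shrews

Profitability E/h (kJ/min): fledglings = 236/7.87 = 30, voles = 182/1.23 = 148, shrews = 146/10.6 = 13.8, small lizards = 323/4.95 = 65.3, mice = 168/1.78 = 94.4.
Ranked: voles > mice > small lizards > fledglings > shrews.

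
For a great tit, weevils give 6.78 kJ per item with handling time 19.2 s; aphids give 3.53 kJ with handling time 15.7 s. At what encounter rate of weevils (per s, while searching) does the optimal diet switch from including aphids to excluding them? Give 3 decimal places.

Drop aphids once their profitability E₂/h₂ falls below the rate achievable on weevils alone: E₂/h₂ = λE₁/(1 + λh₁).
Solve for λ: λE₁h₂ = E₂(1 + λh₁) → λ(E₁h₂ − E₂h₁) = E₂ → λ = E₂/(E₁h₂ − E₂h₁).
λ = 3.53/(6.78×15.7 − 3.53×19.2) = 3.53/38.67 = 0.09129 per s.

0.091 per s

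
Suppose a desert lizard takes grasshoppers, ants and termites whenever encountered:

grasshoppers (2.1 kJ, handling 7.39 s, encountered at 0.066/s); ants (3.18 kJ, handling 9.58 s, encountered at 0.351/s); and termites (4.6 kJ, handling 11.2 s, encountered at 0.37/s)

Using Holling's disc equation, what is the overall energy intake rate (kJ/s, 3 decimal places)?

0.329 kJ/s

R = Σλ_iE_i / (1 + Σλ_ih_i)
Numerator: 0.066×2.1 + 0.351×3.18 + 0.37×4.6 = 2.957
Denominator: 1 + 0.066×7.39 + 0.351×9.58 + 0.37×11.2 = 8.994
R = 2.957/8.994 = 0.3287 kJ/s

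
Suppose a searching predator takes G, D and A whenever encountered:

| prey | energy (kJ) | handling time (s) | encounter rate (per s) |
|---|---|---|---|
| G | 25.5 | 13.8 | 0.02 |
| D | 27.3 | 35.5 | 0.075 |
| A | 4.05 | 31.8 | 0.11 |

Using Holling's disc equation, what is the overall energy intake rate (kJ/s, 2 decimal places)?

0.40 kJ/s

R = (0.02×25.5 + 0.075×27.3 + 0.11×4.05) / (1 + 0.02×13.8 + 0.075×35.5 + 0.11×31.8) = 3.003/7.437 = 0.4038 kJ/s.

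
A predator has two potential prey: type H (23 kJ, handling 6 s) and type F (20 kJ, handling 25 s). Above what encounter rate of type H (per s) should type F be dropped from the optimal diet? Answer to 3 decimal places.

0.044 per s

Drop type F once their profitability E₂/h₂ falls below the rate achievable on type H alone: E₂/h₂ = λE₁/(1 + λh₁).
Solve for λ: λE₁h₂ = E₂(1 + λh₁) → λ(E₁h₂ − E₂h₁) = E₂ → λ = E₂/(E₁h₂ − E₂h₁).
λ = 20/(23×25 − 20×6) = 20/455 = 0.04396 per s.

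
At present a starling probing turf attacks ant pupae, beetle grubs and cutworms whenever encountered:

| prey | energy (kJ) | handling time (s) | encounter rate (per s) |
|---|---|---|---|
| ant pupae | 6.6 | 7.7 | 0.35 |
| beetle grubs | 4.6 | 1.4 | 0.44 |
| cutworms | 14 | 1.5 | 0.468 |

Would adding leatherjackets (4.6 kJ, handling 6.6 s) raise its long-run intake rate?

Current rate: (0.35×6.6 + 0.44×4.6 + 0.468×14)/(1 + 0.35×7.7 + 0.44×1.4 + 0.468×1.5) = 2.172 kJ/s.
Profitability of leatherjackets: 4.6/6.6 = 0.697 kJ/s.
0.697 < 2.172, so adding leatherjackets would lower the average — exclude it.

No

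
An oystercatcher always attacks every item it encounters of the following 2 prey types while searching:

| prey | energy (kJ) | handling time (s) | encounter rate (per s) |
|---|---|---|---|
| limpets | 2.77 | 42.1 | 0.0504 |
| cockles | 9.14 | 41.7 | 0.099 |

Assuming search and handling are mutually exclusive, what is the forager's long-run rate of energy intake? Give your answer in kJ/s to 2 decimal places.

Energy encountered per unit search time: 0.0504×2.77 + 0.099×9.14 = 1.044 kJ/s.
Handling time per unit search time: 0.0504×42.1 + 0.099×41.7 = 6.25.
Rate = 1.044/(1 + 6.25) = 0.1441 kJ/s.

0.14 kJ/s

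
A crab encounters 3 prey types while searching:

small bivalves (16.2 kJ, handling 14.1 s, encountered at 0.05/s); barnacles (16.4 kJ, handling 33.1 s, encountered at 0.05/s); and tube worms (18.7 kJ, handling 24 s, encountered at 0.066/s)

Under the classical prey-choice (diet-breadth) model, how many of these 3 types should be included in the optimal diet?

Rank by E/h (kJ/s): small bivalves 1.15, tube worms 0.779, barnacles 0.495. Include each in turn until the next type's E/h falls below the running intake rate.
Rate on top 1: 0.4751. tube worms: 0.779 > 0.4751 → include.
Rate on top 2: 0.6215. barnacles: 0.495 < 0.6215 → exclude; stop.
Optimal diet: small bivalves, tube worms — 2 of 3 types.

2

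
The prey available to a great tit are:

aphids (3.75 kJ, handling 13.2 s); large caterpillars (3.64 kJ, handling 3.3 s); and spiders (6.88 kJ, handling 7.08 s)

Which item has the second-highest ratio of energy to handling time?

Profitability E/h (kJ/s): aphids = 3.75/13.2 = 0.284, large caterpillars = 3.64/3.3 = 1.1, spiders = 6.88/7.08 = 0.972.
Ranked: large caterpillars > spiders > aphids.

spiders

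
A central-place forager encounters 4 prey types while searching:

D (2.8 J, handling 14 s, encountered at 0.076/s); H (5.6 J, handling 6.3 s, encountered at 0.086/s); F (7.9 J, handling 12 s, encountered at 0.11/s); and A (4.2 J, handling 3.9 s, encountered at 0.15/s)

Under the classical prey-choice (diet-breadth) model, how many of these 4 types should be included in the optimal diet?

3

E/h in descending order: A 1.08, H 0.889, F 0.658, D 0.2 J/s. The optimal diet is the largest prefix of this list for which every included type satisfies E_i/h_i > R on the types above it.
Rate on top 1: 0.3975. H: 0.889 > 0.3975 → include.
Rate on top 2: 0.5227. F: 0.658 > 0.5227 → include.
Rate on top 3: 0.5746. D: 0.2 < 0.5746 → exclude; stop.
Optimal diet: A, H, F — 3 of 4 types.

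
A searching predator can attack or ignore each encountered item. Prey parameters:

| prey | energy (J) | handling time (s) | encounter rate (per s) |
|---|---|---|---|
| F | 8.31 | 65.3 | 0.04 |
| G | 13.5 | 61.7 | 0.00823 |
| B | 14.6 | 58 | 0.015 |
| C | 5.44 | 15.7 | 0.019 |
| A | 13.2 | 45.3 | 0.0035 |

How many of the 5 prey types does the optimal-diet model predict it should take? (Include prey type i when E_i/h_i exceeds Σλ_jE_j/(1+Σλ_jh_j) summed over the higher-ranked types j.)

Profitabilities (E/h, J/s): C 0.346, A 0.291, B 0.252, G 0.219, F 0.127. Add prey in this order while the next type's profitability exceeds the intake rate on those already taken.
Rate on top 1: 0.07961. A: 0.291 > 0.07961 → include.
Rate on top 2: 0.1027. B: 0.252 > 0.1027 → include.
Rate on top 3: 0.1584. G: 0.219 > 0.1584 → include.
Rate on top 4: 0.1692. F: 0.127 < 0.1692 → exclude; stop.
Optimal diet: C, A, B, G — 4 of 5 types.

4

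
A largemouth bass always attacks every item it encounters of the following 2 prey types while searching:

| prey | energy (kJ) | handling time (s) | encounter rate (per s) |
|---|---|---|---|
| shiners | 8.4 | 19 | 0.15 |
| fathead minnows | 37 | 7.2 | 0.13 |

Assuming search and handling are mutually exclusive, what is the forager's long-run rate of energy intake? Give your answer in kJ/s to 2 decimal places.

1.27 kJ/s

R = Σλ_iE_i / (1 + Σλ_ih_i)
Numerator: 0.15×8.4 + 0.13×37 = 6.07
Denominator: 1 + 0.15×19 + 0.13×7.2 = 4.786
R = 6.07/4.786 = 1.268 kJ/s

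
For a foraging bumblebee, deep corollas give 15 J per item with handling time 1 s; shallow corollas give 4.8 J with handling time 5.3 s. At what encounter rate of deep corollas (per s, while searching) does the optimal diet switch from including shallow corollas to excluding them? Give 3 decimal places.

At the threshold, the rate on deep corollas alone equals the profitability of shallow corollas: λ·15/(1 + λ·1) = 4.8/5.3 = 0.9057.
Rearranging, λ(15 − 0.9057×1) = 0.9057, so λ = 0.9057/14.09 = 0.06426 per s.

0.064 per s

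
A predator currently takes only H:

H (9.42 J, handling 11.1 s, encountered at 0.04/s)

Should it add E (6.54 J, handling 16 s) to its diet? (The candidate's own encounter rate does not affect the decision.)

Yes

Current rate: (0.04×9.42)/(1 + 0.04×11.1) = 0.2609 J/s.
Profitability of E: 6.54/16 = 0.4088 J/s.
Since 0.4088 > R, including E increases the long-run rate.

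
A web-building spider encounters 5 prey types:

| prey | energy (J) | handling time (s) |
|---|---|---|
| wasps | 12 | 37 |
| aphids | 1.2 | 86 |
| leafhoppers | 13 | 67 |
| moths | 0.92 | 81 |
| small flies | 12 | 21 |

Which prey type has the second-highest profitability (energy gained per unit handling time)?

Profitability E/h (J/s): wasps = 12/37 = 0.324, aphids = 1.2/86 = 0.014, leafhoppers = 13/67 = 0.194, moths = 0.92/81 = 0.0114, small flies = 12/21 = 0.571.
Ranked: small flies > wasps > leafhoppers > aphids > moths.

wasps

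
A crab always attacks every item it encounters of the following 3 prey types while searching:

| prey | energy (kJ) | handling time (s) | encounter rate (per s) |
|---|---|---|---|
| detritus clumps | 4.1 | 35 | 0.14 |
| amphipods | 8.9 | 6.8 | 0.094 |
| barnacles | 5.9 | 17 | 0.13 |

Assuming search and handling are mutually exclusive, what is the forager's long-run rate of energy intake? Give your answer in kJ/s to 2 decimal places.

0.25 kJ/s

R = Σλ_iE_i / (1 + Σλ_ih_i)
Numerator: 0.14×4.1 + 0.094×8.9 + 0.13×5.9 = 2.178
Denominator: 1 + 0.14×35 + 0.094×6.8 + 0.13×17 = 8.749
R = 2.178/8.749 = 0.2489 kJ/s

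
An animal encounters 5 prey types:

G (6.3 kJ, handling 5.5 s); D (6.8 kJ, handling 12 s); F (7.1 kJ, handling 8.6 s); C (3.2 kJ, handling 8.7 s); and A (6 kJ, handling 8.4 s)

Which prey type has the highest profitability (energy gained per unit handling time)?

G

In descending order of E/h:
G: 6.3/5.5 = 1.15 kJ/s
F: 7.1/8.6 = 0.826 kJ/s
A: 6/8.4 = 0.714 kJ/s
D: 6.8/12 = 0.567 kJ/s
C: 3.2/8.7 = 0.368 kJ/s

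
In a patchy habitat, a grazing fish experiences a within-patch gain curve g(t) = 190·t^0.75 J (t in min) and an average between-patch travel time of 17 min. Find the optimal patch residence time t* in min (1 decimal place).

Maximise g(t)/(T+t): set derivative to zero → g'(t)(T+t) = g(t).
g'(t) = 0.75·190·t^-0.25. Setting 0.75·190·t^-0.25 = 190·t^0.75/(17+t) gives 0.75(17+t) = t, so 0.25·t = 0.75×17.
t* = 0.75×17/0.25 = 51 min.

51.0 min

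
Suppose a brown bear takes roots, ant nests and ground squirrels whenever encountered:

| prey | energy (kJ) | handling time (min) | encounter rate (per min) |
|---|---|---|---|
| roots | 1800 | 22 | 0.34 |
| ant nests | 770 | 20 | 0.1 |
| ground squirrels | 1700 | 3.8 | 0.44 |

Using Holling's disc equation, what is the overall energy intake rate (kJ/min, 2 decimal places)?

118.25 kJ/min

R = Σλ_iE_i / (1 + Σλ_ih_i)
Numerator: 0.34×1800 + 0.1×770 + 0.44×1700 = 1437
Denominator: 1 + 0.34×22 + 0.1×20 + 0.44×3.8 = 12.15
R = 1437/12.15 = 118.3 kJ/min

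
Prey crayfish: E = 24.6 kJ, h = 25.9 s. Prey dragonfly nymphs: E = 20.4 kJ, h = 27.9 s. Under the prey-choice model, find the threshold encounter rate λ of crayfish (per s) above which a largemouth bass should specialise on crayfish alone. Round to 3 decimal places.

The zero-one rule: include dragonfly nymphs iff E₂/h₂ > λE₁/(1+λh₁). Equality gives the switch point.
λE₁h₂ = E₂ + λE₂h₁ ⇒ λ = E₂/(E₁h₂ − E₂h₁) = 20.4/(686.3 − 528.4) = 0.1291 per s.

0.129 per s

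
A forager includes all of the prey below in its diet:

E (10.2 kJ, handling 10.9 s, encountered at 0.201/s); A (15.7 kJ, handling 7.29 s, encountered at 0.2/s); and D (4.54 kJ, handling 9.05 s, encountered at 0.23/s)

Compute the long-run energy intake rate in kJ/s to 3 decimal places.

Energy encountered per unit search time: 0.201×10.2 + 0.2×15.7 + 0.23×4.54 = 6.234 kJ/s.
Handling time per unit search time: 0.201×10.9 + 0.2×7.29 + 0.23×9.05 = 5.73.
Rate = 6.234/(1 + 5.73) = 0.9263 kJ/s.

0.926 kJ/s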